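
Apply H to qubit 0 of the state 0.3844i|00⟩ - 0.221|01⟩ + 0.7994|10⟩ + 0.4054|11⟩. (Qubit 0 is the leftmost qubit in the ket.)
(0.5653 + 0.2718i)|00⟩ + 0.1304|01⟩ + (-0.5653 + 0.2718i)|10⟩ - 0.4429|11⟩

H on qubit 0 mixes each pair of kets that differ only in qubit 0: amplitudes (a, b) of (|…0…⟩, |…1…⟩) become ((a + b)/√2, (a − b)/√2). Kets absent from the input have amplitude 0.
(|00⟩, |10⟩): (a, b) = (0.3844i, 0.7994) → ((0.5653 + 0.2718i), (-0.5653 + 0.2718i))
(|01⟩, |11⟩): (a, b) = (-0.221, 0.4054) → (0.1304, -0.4429)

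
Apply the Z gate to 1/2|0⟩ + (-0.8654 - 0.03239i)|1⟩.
1/2|0⟩ + (0.8654 + 0.03239i)|1⟩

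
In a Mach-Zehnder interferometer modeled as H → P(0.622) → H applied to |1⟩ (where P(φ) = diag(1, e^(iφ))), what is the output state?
(0.09364 - 0.2913i)|0⟩ + (0.9064 + 0.2913i)|1⟩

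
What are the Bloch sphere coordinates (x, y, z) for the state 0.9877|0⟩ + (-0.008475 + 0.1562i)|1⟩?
(-0.01674, 0.3086, 0.9511)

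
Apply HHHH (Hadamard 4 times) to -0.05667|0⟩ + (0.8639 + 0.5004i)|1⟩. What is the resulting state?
-0.05667|0⟩ + (0.8639 + 0.5004i)|1⟩

H² = I, so an even number of Hadamards cancels: H^4 = I and the state is unchanged.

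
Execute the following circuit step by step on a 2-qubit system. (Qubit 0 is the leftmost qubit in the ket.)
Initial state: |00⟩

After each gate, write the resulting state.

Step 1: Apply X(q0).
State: |10⟩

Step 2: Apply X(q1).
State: |11⟩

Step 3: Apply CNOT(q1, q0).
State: |01⟩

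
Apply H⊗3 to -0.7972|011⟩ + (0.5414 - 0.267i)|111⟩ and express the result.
(-0.09044 - 0.0944i)|000⟩ + (0.09044 + 0.0944i)|001⟩ + (0.09044 + 0.0944i)|010⟩ + (-0.09044 - 0.0944i)|011⟩ + (-0.4733 + 0.0944i)|100⟩ + (0.4733 - 0.0944i)|101⟩ + (0.4733 - 0.0944i)|110⟩ + (-0.4733 + 0.0944i)|111⟩

H⊗3 gives amp(|y⟩) = (1/2√2) Σ_x (−1)^(x·y) amp(|x⟩), where x·y is the number of positions in which both x and y have a 1.
|000⟩: (-0.7972 + (0.5414 - 0.267i))/(2√2) = (-0.09044 - 0.0944i)
|001⟩: (0.7972 - (0.5414 - 0.267i))/(2√2) = (0.09044 + 0.0944i)
|010⟩: (0.7972 - (0.5414 - 0.267i))/(2√2) = (0.09044 + 0.0944i)
|011⟩: (-0.7972 + (0.5414 - 0.267i))/(2√2) = (-0.09044 - 0.0944i)
|100⟩: (-0.7972 - (0.5414 - 0.267i))/(2√2) = (-0.4733 + 0.0944i)
|101⟩: (0.7972 + (0.5414 - 0.267i))/(2√2) = (0.4733 - 0.0944i)
|110⟩: (0.7972 + (0.5414 - 0.267i))/(2√2) = (0.4733 - 0.0944i)
|111⟩: (-0.7972 - (0.5414 - 0.267i))/(2√2) = (-0.4733 + 0.0944i)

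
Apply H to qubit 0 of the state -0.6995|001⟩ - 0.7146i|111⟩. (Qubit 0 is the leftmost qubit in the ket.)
-0.4946|001⟩ - 0.5053i|011⟩ - 0.4946|101⟩ + 0.5053i|111⟩

H on qubit 0 mixes each pair of kets that differ only in qubit 0: amplitudes (a, b) of (|…0…⟩, |…1…⟩) become ((a + b)/√2, (a − b)/√2). Kets absent from the input have amplitude 0.
(|001⟩, |101⟩): (a, b) = (-0.6995, 0) → (-0.4946, -0.4946)
(|011⟩, |111⟩): (a, b) = (0, -0.7146i) → (-0.5053i, 0.5053i)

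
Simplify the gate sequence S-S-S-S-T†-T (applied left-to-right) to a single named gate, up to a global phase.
I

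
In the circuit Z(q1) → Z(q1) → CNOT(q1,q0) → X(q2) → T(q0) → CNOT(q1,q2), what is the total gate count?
6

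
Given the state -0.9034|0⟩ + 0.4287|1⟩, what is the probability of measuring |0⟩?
0.8161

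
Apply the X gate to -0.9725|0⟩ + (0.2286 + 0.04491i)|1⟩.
(0.2286 + 0.04491i)|0⟩ - 0.9725|1⟩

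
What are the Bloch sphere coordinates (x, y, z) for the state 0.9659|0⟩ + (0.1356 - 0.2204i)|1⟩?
(0.262, -0.4258, 0.866)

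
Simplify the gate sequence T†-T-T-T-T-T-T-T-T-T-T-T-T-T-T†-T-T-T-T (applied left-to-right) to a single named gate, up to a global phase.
T†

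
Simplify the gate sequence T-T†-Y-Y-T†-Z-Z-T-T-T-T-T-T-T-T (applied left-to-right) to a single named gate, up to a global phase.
T†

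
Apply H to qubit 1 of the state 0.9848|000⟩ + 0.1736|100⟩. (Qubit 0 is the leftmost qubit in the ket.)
0.6964|000⟩ + 0.6964|010⟩ + 0.1228|100⟩ + 0.1228|110⟩

H on qubit 1 mixes each pair of kets that differ only in qubit 1: amplitudes (a, b) of (|…0…⟩, |…1…⟩) become ((a + b)/√2, (a − b)/√2). Kets absent from the input have amplitude 0.
(|000⟩, |010⟩): (a, b) = (0.9848, 0) → (0.6964, 0.6964)
(|100⟩, |110⟩): (a, b) = (0.1736, 0) → (0.1228, 0.1228)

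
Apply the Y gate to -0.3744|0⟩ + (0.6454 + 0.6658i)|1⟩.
(0.6658 - 0.6454i)|0⟩ - 0.3744i|1⟩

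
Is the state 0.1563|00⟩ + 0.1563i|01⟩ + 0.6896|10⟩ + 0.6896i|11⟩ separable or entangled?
Separable

Writing the state as a|00⟩ + b|01⟩ + c|10⟩ + d|11⟩, it is a product state iff ad − bc = 0.
Here (a, b, c, d) = (0.1563, 0.1563i, 0.6896, 0.6896i): ad − bc = (0.1563)(0.6896i) − (0.1563i)(0.6896) = 0, so the state is separable.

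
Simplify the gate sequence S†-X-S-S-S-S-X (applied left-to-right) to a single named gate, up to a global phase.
S†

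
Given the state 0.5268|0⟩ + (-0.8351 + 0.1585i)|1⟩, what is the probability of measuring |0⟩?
0.2775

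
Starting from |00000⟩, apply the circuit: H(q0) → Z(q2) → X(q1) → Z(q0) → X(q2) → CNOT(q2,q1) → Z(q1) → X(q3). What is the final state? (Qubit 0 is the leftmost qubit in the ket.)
1/√2|00110⟩ - 1/√2|10110⟩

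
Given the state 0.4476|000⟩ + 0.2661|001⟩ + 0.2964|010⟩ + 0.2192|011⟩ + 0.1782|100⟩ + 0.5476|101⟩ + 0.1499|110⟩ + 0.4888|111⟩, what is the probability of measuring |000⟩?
0.2003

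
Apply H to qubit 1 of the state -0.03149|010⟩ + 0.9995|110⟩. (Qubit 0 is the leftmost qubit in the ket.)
-0.02227|000⟩ + 0.02227|010⟩ + 0.7068|100⟩ - 0.7068|110⟩

H on qubit 1 mixes each pair of kets that differ only in qubit 1: amplitudes (a, b) of (|…0…⟩, |…1…⟩) become ((a + b)/√2, (a − b)/√2). Kets absent from the input have amplitude 0.
(|000⟩, |010⟩): (a, b) = (0, -0.03149) → (-0.02227, 0.02227)
(|100⟩, |110⟩): (a, b) = (0, 0.9995) → (0.7068, -0.7068)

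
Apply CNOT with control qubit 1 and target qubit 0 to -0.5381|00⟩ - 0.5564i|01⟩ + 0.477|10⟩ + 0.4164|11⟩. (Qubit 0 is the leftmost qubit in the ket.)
-0.5381|00⟩ + 0.4164|01⟩ + 0.477|10⟩ - 0.5564i|11⟩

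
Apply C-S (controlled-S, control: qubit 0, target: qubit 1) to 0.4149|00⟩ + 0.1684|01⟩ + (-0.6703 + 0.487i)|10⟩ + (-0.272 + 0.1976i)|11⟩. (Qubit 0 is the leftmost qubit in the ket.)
0.4149|00⟩ + 0.1684|01⟩ + (-0.6703 + 0.487i)|10⟩ + (-0.1976 - 0.272i)|11⟩

C-S leaves the control-|0⟩ kets |00⟩, |01⟩ unchanged and applies S to qubit 1 on the control-|1⟩ pair (|10⟩, |11⟩).
S = [[1, 0], [0, i]].
With a = amp(|10⟩) = (-0.6703 + 0.487i) and b = amp(|11⟩) = (-0.272 + 0.1976i):
new amp(|10⟩) = (1)·a = (-0.6703 + 0.487i)
new amp(|11⟩) = (i)·b = (-0.1976 - 0.272i)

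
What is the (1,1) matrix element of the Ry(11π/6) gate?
-0.9659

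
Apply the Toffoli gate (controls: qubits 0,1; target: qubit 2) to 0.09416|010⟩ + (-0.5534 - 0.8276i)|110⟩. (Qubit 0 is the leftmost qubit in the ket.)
0.09416|010⟩ + (-0.5534 - 0.8276i)|111⟩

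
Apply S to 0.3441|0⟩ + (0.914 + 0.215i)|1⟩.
0.3441|0⟩ + (-0.215 + 0.914i)|1⟩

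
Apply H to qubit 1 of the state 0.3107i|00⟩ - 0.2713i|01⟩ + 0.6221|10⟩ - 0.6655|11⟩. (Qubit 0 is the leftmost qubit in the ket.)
0.02786i|00⟩ + 0.4115i|01⟩ - 0.03069|10⟩ + 0.9105|11⟩

H on qubit 1 mixes each pair of kets that differ only in qubit 1: amplitudes (a, b) of (|…0…⟩, |…1…⟩) become ((a + b)/√2, (a − b)/√2). Kets absent from the input have amplitude 0.
(|00⟩, |01⟩): (a, b) = (0.3107i, -0.2713i) → (0.02786i, 0.4115i)
(|10⟩, |11⟩): (a, b) = (0.6221, -0.6655) → (-0.03069, 0.9105)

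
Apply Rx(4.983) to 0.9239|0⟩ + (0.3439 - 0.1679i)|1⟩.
(-0.8371 - 0.2081i)|0⟩ + (-0.2738 - 0.4255i)|1⟩

Rx(4.983) = [[cos(θ/2), −i·sin(θ/2)], [−i·sin(θ/2), cos(θ/2)]]; θ = 4.983, cos(θ/2) ≈ -0.796028, sin(θ/2) ≈ 0.60526.
With a = amp(|0⟩) = 0.9239 and b = amp(|1⟩) = (0.3439 - 0.1679i):
new amp(|0⟩) = (-0.796028)·a + (-0.60526i)·b = (-0.8371 - 0.2081i)
new amp(|1⟩) = (-0.60526i)·a + (-0.796028)·b = (-0.2738 - 0.4255i)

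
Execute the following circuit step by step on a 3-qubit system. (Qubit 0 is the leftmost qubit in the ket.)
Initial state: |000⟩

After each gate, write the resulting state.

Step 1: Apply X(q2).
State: |001⟩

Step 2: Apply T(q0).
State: |001⟩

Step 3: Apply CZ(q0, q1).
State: |001⟩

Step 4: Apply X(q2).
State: |000⟩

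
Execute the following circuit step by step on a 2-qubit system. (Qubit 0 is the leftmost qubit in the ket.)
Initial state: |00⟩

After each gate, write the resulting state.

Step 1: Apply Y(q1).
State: i|01⟩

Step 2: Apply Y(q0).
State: -|11⟩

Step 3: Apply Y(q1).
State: i|10⟩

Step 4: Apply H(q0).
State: (1/√2)i|00⟩ - (1/√2)i|10⟩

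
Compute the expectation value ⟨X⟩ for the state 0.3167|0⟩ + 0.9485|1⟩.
0.6008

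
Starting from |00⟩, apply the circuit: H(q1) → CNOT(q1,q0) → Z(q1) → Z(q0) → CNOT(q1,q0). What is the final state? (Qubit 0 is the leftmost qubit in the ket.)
1/√2|00⟩ + 1/√2|01⟩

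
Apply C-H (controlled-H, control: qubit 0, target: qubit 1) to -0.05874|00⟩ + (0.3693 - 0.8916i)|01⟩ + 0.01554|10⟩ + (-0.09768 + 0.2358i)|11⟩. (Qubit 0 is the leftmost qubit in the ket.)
-0.05874|00⟩ + (0.3693 - 0.8916i)|01⟩ + (-0.05808 + 0.1667i)|10⟩ + (0.08006 - 0.1667i)|11⟩

C-H leaves the control-|0⟩ kets |00⟩, |01⟩ unchanged and applies H to qubit 1 on the control-|1⟩ pair (|10⟩, |11⟩).
H = [[1/√2, 1/√2], [1/√2, -1/√2]].
With a = amp(|10⟩) = 0.01554 and b = amp(|11⟩) = (-0.09768 + 0.2358i):
new amp(|10⟩) = (1/√2)·a + (1/√2)·b = (-0.05808 + 0.1667i)
new amp(|11⟩) = (1/√2)·a + (-1/√2)·b = (0.08006 - 0.1667i)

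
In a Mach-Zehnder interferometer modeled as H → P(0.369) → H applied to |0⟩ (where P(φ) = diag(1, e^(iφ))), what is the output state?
(0.9663 + 0.1803i)|0⟩ + (0.03366 - 0.1803i)|1⟩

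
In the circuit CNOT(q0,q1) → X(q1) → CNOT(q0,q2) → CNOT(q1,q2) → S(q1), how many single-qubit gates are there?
2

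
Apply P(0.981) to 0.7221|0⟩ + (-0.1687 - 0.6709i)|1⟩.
0.7221|0⟩ + (0.4637 - 0.5133i)|1⟩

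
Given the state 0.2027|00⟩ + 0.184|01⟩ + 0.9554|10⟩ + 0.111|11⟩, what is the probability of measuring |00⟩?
0.04109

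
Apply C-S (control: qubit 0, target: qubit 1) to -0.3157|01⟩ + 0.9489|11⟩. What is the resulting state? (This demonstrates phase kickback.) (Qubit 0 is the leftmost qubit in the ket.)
-0.3157|01⟩ + 0.9489i|11⟩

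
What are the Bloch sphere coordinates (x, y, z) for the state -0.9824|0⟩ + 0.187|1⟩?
(-0.3674, 0, 0.9301)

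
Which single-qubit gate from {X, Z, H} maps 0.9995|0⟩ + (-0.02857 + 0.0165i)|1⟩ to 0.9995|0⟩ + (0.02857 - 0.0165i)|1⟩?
Z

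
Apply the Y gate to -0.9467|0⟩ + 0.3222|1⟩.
-0.3222i|0⟩ - 0.9467i|1⟩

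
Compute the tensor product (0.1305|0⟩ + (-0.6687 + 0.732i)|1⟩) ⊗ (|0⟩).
0.1305|00⟩ + (-0.6687 + 0.732i)|10⟩

amp(|b₁b₂…⟩) = product of the factor amplitudes for bits b₁, b₂, …; only kets whose every factor amplitude is nonzero survive.
|00⟩: (0.1305)(1) = 0.1305
|10⟩: (-0.6687 + 0.732i)(1) = (-0.6687 + 0.732i)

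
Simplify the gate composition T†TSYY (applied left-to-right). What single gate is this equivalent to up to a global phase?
S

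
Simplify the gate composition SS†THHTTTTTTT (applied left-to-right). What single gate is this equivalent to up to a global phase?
I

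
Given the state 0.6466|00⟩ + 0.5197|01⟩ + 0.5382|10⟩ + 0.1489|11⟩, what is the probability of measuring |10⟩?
0.2897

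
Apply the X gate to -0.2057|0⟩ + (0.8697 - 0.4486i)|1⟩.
(0.8697 - 0.4486i)|0⟩ - 0.2057|1⟩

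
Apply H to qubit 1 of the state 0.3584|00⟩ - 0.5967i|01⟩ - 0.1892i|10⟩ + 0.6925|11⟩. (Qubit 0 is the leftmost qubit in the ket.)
(0.2534 - 0.4219i)|00⟩ + (0.2534 + 0.4219i)|01⟩ + (0.4897 - 0.1338i)|10⟩ + (-0.4897 - 0.1338i)|11⟩

H on qubit 1 mixes each pair of kets that differ only in qubit 1: amplitudes (a, b) of (|…0…⟩, |…1…⟩) become ((a + b)/√2, (a − b)/√2). Kets absent from the input have amplitude 0.
(|00⟩, |01⟩): (a, b) = (0.3584, -0.5967i) → ((0.2534 - 0.4219i), (0.2534 + 0.4219i))
(|10⟩, |11⟩): (a, b) = (-0.1892i, 0.6925) → ((0.4897 - 0.1338i), (-0.4897 - 0.1338i))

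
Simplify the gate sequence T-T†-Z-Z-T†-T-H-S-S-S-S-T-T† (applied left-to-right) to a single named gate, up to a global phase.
H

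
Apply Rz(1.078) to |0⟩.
(0.8582 - 0.5133i)|0⟩

Rz(1.078) = [[e^(−iθ/2), 0], [0, e^(iθ/2)]] with e^(±iθ/2) = cos(θ/2) ± i·sin(θ/2); θ = 1.078, cos(θ/2) ≈ 0.858222, sin(θ/2) ≈ 0.513278.
With a = amp(|0⟩) = 1 and b = amp(|1⟩) = 0:
new amp(|0⟩) = (0.858222 - 0.513278i)·a = (0.8582 - 0.5133i)
new amp(|1⟩) = (0.858222 + 0.513278i)·b = 0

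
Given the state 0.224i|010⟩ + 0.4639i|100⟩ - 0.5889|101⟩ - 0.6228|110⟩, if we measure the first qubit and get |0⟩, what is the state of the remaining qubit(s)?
i|10⟩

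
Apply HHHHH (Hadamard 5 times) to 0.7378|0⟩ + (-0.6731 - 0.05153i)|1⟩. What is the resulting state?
(0.04575 - 0.03644i)|0⟩ + (0.9977 + 0.03644i)|1⟩

H² = I, so H^5 = H: a single Hadamard. With (a, b) = (0.7378, (-0.6731 - 0.05153i)), H gives ((a + b)/√2, (a − b)/√2) = ((0.04575 - 0.03644i), (0.9977 + 0.03644i)).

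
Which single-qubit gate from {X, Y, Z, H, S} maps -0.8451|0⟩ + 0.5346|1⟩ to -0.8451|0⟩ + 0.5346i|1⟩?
S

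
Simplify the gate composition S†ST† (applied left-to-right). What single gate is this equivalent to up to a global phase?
T†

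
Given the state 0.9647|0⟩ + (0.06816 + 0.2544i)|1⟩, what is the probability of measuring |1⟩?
0.06937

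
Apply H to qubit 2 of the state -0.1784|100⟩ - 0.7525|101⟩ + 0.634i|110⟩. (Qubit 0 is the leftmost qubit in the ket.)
-0.6582|100⟩ + 0.406|101⟩ + 0.4483i|110⟩ + 0.4483i|111⟩

H on qubit 2 mixes each pair of kets that differ only in qubit 2: amplitudes (a, b) of (|…0…⟩, |…1…⟩) become ((a + b)/√2, (a − b)/√2). Kets absent from the input have amplitude 0.
(|100⟩, |101⟩): (a, b) = (-0.1784, -0.7525) → (-0.6582, 0.406)
(|110⟩, |111⟩): (a, b) = (0.634i, 0) → (0.4483i, 0.4483i)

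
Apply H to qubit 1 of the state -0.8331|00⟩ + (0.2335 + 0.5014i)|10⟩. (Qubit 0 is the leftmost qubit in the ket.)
-0.5891|00⟩ - 0.5891|01⟩ + (0.1651 + 0.3545i)|10⟩ + (0.1651 + 0.3545i)|11⟩

H on qubit 1 mixes each pair of kets that differ only in qubit 1: amplitudes (a, b) of (|…0…⟩, |…1…⟩) become ((a + b)/√2, (a − b)/√2). Kets absent from the input have amplitude 0.
(|00⟩, |01⟩): (a, b) = (-0.8331, 0) → (-0.5891, -0.5891)
(|10⟩, |11⟩): (a, b) = ((0.2335 + 0.5014i), 0) → ((0.1651 + 0.3545i), (0.1651 + 0.3545i))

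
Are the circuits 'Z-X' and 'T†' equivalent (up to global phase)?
No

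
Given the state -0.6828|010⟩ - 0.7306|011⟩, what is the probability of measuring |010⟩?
0.4662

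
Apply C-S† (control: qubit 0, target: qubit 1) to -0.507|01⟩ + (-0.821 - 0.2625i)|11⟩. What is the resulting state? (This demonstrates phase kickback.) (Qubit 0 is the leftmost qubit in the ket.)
-0.507|01⟩ + (-0.2625 + 0.821i)|11⟩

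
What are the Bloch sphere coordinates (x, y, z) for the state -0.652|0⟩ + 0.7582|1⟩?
(-0.9887, 0, -0.1498)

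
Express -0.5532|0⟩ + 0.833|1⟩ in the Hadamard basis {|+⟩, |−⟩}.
0.1978|+⟩ - 0.9802|−⟩

With |ψ⟩ = α|0⟩ + β|1⟩, the Hadamard-basis coefficients are ⟨+|ψ⟩ = (α + β)/√2 and ⟨−|ψ⟩ = (α − β)/√2.
Here α = -0.5532, β = 0.833: (α + β)/√2 = 0.1978, (α − β)/√2 = -0.9802.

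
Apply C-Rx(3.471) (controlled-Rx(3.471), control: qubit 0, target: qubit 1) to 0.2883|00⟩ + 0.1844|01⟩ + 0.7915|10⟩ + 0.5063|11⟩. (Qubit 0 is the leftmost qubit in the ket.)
0.2883|00⟩ + 0.1844|01⟩ + (-0.1298 - 0.4994i)|10⟩ + (-0.08301 - 0.7808i)|11⟩

C-Rx(3.471) leaves the control-|0⟩ kets |00⟩, |01⟩ unchanged and applies Rx(3.471) to qubit 1 on the control-|1⟩ pair (|10⟩, |11⟩).
Rx(3.471) = [[cos(θ/2), −i·sin(θ/2)], [−i·sin(θ/2), cos(θ/2)]]; θ = 3.471, cos(θ/2) ≈ -0.16396, sin(θ/2) ≈ 0.986467.
With a = amp(|10⟩) = 0.7915 and b = amp(|11⟩) = 0.5063:
new amp(|10⟩) = (-0.16396)·a + (-0.986467i)·b = (-0.1298 - 0.4994i)
new amp(|11⟩) = (-0.986467i)·a + (-0.16396)·b = (-0.08301 - 0.7808i)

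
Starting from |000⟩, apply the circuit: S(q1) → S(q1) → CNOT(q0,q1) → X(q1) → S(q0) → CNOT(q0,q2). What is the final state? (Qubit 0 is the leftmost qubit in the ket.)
|010⟩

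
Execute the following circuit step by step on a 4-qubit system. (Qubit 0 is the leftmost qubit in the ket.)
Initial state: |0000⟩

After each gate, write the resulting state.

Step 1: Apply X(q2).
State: |0010⟩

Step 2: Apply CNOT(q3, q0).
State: |0010⟩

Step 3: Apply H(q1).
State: 1/√2|0010⟩ + 1/√2|0110⟩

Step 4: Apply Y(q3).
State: (1/√2)i|0011⟩ + (1/√2)i|0111⟩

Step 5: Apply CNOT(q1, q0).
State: (1/√2)i|0011⟩ + (1/√2)i|1111⟩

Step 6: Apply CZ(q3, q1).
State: (1/√2)i|0011⟩ - (1/√2)i|1111⟩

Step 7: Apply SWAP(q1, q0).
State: (1/√2)i|0011⟩ - (1/√2)i|1111⟩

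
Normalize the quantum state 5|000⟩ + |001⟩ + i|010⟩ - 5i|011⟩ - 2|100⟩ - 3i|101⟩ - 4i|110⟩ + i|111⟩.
0.5522|000⟩ + 0.1104|001⟩ + 0.1104i|010⟩ - 0.5522i|011⟩ - 0.2209|100⟩ - 0.3313i|101⟩ - 0.4417i|110⟩ + 0.1104i|111⟩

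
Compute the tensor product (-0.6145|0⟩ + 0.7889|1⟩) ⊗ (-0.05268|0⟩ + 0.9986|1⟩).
0.03237|00⟩ - 0.6136|01⟩ - 0.04156|10⟩ + 0.7878|11⟩

amp(|b₁b₂…⟩) = product of the factor amplitudes for bits b₁, b₂, …; only kets whose every factor amplitude is nonzero survive.
|00⟩: (-0.6145)(-0.05268) = 0.03237
|01⟩: (-0.6145)(0.9986) = -0.6136
|10⟩: (0.7889)(-0.05268) = -0.04156
|11⟩: (0.7889)(0.9986) = 0.7878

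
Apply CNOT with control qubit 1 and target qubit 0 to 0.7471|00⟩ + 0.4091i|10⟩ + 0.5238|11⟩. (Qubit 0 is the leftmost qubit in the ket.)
0.7471|00⟩ + 0.5238|01⟩ + 0.4091i|10⟩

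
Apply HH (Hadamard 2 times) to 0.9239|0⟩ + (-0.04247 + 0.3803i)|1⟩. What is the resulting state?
0.9239|0⟩ + (-0.04247 + 0.3803i)|1⟩

H² = I, so an even number of Hadamards cancels: H^2 = I and the state is unchanged.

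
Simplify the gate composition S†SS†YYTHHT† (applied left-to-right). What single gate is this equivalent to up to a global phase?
S†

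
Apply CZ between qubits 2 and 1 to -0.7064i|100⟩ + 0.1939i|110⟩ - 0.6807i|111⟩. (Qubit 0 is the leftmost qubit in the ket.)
-0.7064i|100⟩ + 0.1939i|110⟩ + 0.6807i|111⟩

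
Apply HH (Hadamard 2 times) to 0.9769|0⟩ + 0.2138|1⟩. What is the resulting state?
0.9769|0⟩ + 0.2138|1⟩

H² = I, so an even number of Hadamards cancels: H^2 = I and the state is unchanged.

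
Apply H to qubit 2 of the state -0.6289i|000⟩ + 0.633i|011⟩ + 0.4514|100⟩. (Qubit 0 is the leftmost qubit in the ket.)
-0.4447i|000⟩ - 0.4447i|001⟩ + 0.4476i|010⟩ - 0.4476i|011⟩ + 0.3192|100⟩ + 0.3192|101⟩

H on qubit 2 mixes each pair of kets that differ only in qubit 2: amplitudes (a, b) of (|…0…⟩, |…1…⟩) become ((a + b)/√2, (a − b)/√2). Kets absent from the input have amplitude 0.
(|000⟩, |001⟩): (a, b) = (-0.6289i, 0) → (-0.4447i, -0.4447i)
(|010⟩, |011⟩): (a, b) = (0, 0.633i) → (0.4476i, -0.4476i)
(|100⟩, |101⟩): (a, b) = (0.4514, 0) → (0.3192, 0.3192)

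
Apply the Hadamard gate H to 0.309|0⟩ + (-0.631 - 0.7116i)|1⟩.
(-0.2277 - 0.5032i)|0⟩ + (0.6647 + 0.5032i)|1⟩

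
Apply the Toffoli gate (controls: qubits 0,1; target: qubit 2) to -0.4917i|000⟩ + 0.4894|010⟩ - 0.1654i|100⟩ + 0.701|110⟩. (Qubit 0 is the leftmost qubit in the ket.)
-0.4917i|000⟩ + 0.4894|010⟩ - 0.1654i|100⟩ + 0.701|111⟩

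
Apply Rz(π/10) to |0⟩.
(0.9877 - 0.1564i)|0⟩

Rz(π/10) = [[e^(−iθ/2), 0], [0, e^(iθ/2)]] with e^(±iθ/2) = cos(θ/2) ± i·sin(θ/2); θ = π/10, cos(θ/2) ≈ 0.987688, sin(θ/2) ≈ 0.156434.
With a = amp(|0⟩) = 1 and b = amp(|1⟩) = 0:
new amp(|0⟩) = (0.987688 - 0.156434i)·a = (0.9877 - 0.1564i)
new amp(|1⟩) = (0.987688 + 0.156434i)·b = 0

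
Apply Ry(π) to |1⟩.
-|0⟩

Ry(π) = [[cos(θ/2), −sin(θ/2)], [sin(θ/2), cos(θ/2)]]; θ = π, cos(θ/2) ≈ 0, sin(θ/2) ≈ 1.
With a = amp(|0⟩) = 0 and b = amp(|1⟩) = 1:
new amp(|0⟩) = (-1)·b = -1
new amp(|1⟩) = (1)·a = 0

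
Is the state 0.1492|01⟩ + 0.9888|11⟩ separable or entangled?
Separable

Writing the state as a|00⟩ + b|01⟩ + c|10⟩ + d|11⟩, it is a product state iff ad − bc = 0.
Here (a, b, c, d) = (0, 0.1492, 0, 0.9888): ad − bc = (0)(0.9888) − (0.1492)(0) = 0, so the state is separable.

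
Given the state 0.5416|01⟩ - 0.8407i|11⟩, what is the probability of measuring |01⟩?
0.2933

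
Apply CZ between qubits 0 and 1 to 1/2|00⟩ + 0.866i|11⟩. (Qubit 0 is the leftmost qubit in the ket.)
1/2|00⟩ - 0.866i|11⟩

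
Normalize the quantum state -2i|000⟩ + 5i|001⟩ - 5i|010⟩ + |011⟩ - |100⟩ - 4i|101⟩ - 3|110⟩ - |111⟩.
-0.2209i|000⟩ + 0.5522i|001⟩ - 0.5522i|010⟩ + 0.1104|011⟩ - 0.1104|100⟩ - 0.4417i|101⟩ - 0.3313|110⟩ - 0.1104|111⟩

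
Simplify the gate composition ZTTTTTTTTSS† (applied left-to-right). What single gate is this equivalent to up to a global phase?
Z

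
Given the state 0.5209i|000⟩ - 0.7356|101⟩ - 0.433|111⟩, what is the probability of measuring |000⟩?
0.2713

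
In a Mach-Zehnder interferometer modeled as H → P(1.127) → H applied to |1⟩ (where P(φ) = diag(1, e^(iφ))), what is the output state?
(0.2853 - 0.4516i)|0⟩ + (0.7147 + 0.4516i)|1⟩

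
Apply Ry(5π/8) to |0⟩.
0.5556|0⟩ + 0.8315|1⟩

Ry(5π/8) = [[cos(θ/2), −sin(θ/2)], [sin(θ/2), cos(θ/2)]]; θ = 5π/8, cos(θ/2) ≈ 0.55557, sin(θ/2) ≈ 0.83147.
With a = amp(|0⟩) = 1 and b = amp(|1⟩) = 0:
new amp(|0⟩) = (0.55557)·a + (-0.83147)·b = 0.5556
new amp(|1⟩) = (0.83147)·a + (0.55557)·b = 0.8315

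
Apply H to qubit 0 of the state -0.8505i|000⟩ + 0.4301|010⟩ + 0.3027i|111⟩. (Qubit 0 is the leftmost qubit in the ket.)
-0.6014i|000⟩ + 0.3041|010⟩ + 0.214i|011⟩ - 0.6014i|100⟩ + 0.3041|110⟩ - 0.214i|111⟩

H on qubit 0 mixes each pair of kets that differ only in qubit 0: amplitudes (a, b) of (|…0…⟩, |…1…⟩) become ((a + b)/√2, (a − b)/√2). Kets absent from the input have amplitude 0.
(|000⟩, |100⟩): (a, b) = (-0.8505i, 0) → (-0.6014i, -0.6014i)
(|010⟩, |110⟩): (a, b) = (0.4301, 0) → (0.3041, 0.3041)
(|011⟩, |111⟩): (a, b) = (0, 0.3027i) → (0.214i, -0.214i)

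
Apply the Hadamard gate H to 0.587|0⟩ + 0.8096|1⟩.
0.9875|0⟩ - 0.1574|1⟩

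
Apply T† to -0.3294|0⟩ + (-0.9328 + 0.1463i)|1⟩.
-0.3294|0⟩ + (-0.5561 + 0.763i)|1⟩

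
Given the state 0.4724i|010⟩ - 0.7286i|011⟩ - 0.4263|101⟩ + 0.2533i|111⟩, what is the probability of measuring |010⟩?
0.2232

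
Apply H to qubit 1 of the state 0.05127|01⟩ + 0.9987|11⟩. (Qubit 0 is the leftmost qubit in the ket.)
0.03625|00⟩ - 0.03625|01⟩ + 0.7062|10⟩ - 0.7062|11⟩

H on qubit 1 mixes each pair of kets that differ only in qubit 1: amplitudes (a, b) of (|…0…⟩, |…1…⟩) become ((a + b)/√2, (a − b)/√2). Kets absent from the input have amplitude 0.
(|00⟩, |01⟩): (a, b) = (0, 0.05127) → (0.03625, -0.03625)
(|10⟩, |11⟩): (a, b) = (0, 0.9987) → (0.7062, -0.7062)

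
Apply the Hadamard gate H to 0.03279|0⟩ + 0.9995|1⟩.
0.7299|0⟩ - 0.6836|1⟩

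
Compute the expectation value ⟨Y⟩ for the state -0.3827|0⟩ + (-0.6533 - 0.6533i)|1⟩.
0.5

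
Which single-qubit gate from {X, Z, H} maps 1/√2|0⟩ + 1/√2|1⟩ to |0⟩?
H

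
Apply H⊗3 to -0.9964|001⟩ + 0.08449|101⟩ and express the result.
-0.3224|000⟩ + 0.3224|001⟩ - 0.3224|010⟩ + 0.3224|011⟩ - 0.3822|100⟩ + 0.3822|101⟩ - 0.3822|110⟩ + 0.3822|111⟩

H⊗3 gives amp(|y⟩) = (1/2√2) Σ_x (−1)^(x·y) amp(|x⟩), where x·y is the number of positions in which both x and y have a 1.
|000⟩: (-0.9964 + 0.08449)/(2√2) = -0.3224
|001⟩: (0.9964 - 0.08449)/(2√2) = 0.3224
|010⟩: (-0.9964 + 0.08449)/(2√2) = -0.3224
|011⟩: (0.9964 - 0.08449)/(2√2) = 0.3224
|100⟩: (-0.9964 - 0.08449)/(2√2) = -0.3822
|101⟩: (0.9964 + 0.08449)/(2√2) = 0.3822
|110⟩: (-0.9964 - 0.08449)/(2√2) = -0.3822
|111⟩: (0.9964 + 0.08449)/(2√2) = 0.3822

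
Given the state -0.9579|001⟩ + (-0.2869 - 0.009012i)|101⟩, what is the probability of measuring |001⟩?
0.9176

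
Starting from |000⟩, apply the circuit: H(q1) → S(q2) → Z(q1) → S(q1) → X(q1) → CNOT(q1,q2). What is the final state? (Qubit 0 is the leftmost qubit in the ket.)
-(1/√2)i|000⟩ + 1/√2|011⟩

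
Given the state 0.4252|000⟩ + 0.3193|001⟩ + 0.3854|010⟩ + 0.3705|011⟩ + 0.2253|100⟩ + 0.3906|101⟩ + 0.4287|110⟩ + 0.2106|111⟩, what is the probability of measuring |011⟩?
0.1373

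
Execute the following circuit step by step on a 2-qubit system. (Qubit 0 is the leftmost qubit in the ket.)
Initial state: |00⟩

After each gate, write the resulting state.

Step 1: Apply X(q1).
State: |01⟩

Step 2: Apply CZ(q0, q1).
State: |01⟩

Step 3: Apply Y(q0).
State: i|11⟩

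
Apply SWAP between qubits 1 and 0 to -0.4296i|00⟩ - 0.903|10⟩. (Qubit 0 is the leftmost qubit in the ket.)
-0.4296i|00⟩ - 0.903|01⟩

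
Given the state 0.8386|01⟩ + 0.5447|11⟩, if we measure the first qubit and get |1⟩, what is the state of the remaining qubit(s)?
|1⟩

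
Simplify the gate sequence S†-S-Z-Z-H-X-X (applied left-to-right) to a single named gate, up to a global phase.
H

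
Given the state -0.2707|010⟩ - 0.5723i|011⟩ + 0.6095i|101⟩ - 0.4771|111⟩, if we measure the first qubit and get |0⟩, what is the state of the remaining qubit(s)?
-0.4276|10⟩ - 0.904i|11⟩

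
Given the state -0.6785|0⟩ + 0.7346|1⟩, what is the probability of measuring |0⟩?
0.4604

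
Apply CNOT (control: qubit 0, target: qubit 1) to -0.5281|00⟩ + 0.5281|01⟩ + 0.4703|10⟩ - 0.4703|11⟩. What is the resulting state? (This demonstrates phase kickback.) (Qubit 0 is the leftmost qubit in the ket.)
-0.5281|00⟩ + 0.5281|01⟩ - 0.4703|10⟩ + 0.4703|11⟩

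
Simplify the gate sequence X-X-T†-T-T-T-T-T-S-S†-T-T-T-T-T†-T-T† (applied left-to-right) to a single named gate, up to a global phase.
T†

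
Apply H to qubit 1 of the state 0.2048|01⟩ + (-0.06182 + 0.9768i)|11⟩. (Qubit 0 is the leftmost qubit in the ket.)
0.1448|00⟩ - 0.1448|01⟩ + (-0.04371 + 0.6907i)|10⟩ + (0.04371 - 0.6907i)|11⟩

H on qubit 1 mixes each pair of kets that differ only in qubit 1: amplitudes (a, b) of (|…0…⟩, |…1…⟩) become ((a + b)/√2, (a − b)/√2). Kets absent from the input have amplitude 0.
(|00⟩, |01⟩): (a, b) = (0, 0.2048) → (0.1448, -0.1448)
(|10⟩, |11⟩): (a, b) = (0, (-0.06182 + 0.9768i)) → ((-0.04371 + 0.6907i), (0.04371 - 0.6907i))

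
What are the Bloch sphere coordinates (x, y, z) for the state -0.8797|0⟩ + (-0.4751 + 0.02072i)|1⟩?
(0.8359, -0.03645, 0.5477)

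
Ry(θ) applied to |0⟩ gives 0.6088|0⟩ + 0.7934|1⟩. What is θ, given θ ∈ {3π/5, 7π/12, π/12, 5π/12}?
7π/12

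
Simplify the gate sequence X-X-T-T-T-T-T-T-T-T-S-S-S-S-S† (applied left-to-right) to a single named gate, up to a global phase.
S†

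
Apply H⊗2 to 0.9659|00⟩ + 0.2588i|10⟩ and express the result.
(0.483 + 0.1294i)|00⟩ + (0.483 + 0.1294i)|01⟩ + (0.483 - 0.1294i)|10⟩ + (0.483 - 0.1294i)|11⟩

H⊗2 gives amp(|y⟩) = (1/2) Σ_x (−1)^(x·y) amp(|x⟩), where x·y is the number of positions in which both x and y have a 1.
|00⟩: (0.9659 + 0.2588i)/2 = (0.483 + 0.1294i)
|01⟩: (0.9659 + 0.2588i)/2 = (0.483 + 0.1294i)
|10⟩: (0.9659 - 0.2588i)/2 = (0.483 - 0.1294i)
|11⟩: (0.9659 - 0.2588i)/2 = (0.483 - 0.1294i)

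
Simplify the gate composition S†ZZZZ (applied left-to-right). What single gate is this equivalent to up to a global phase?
S†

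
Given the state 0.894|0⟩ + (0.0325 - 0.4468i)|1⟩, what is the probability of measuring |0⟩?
0.7992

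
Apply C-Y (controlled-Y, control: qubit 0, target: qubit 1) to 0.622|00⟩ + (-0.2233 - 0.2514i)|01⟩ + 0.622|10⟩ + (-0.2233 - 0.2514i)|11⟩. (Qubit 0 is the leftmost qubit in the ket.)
0.622|00⟩ + (-0.2233 - 0.2514i)|01⟩ + (-0.2514 + 0.2233i)|10⟩ + 0.622i|11⟩

C-Y leaves the control-|0⟩ kets |00⟩, |01⟩ unchanged and applies Y to qubit 1 on the control-|1⟩ pair (|10⟩, |11⟩).
Y = [[0, -i], [i, 0]].
With a = amp(|10⟩) = 0.622 and b = amp(|11⟩) = (-0.2233 - 0.2514i):
new amp(|10⟩) = (-i)·b = (-0.2514 + 0.2233i)
new amp(|11⟩) = (i)·a = 0.622i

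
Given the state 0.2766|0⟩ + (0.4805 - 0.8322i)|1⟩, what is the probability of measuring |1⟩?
0.9234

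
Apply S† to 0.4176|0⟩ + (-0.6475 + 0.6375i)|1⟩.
0.4176|0⟩ + (0.6375 + 0.6475i)|1⟩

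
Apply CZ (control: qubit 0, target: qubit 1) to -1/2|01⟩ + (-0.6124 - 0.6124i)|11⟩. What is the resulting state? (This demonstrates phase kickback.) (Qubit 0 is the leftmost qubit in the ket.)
-1/2|01⟩ + (0.6124 + 0.6124i)|11⟩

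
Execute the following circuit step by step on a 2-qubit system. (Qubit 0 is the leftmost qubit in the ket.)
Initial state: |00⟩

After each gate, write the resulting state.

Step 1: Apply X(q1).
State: |01⟩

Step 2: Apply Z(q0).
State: |01⟩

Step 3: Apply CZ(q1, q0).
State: |01⟩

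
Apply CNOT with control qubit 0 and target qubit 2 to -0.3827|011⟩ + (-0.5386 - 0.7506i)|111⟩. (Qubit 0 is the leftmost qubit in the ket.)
-0.3827|011⟩ + (-0.5386 - 0.7506i)|110⟩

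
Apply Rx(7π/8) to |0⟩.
0.1951|0⟩ - 0.9808i|1⟩

Rx(7π/8) = [[cos(θ/2), −i·sin(θ/2)], [−i·sin(θ/2), cos(θ/2)]]; θ = 7π/8, cos(θ/2) ≈ 0.19509, sin(θ/2) ≈ 0.980785.
With a = amp(|0⟩) = 1 and b = amp(|1⟩) = 0:
new amp(|0⟩) = (0.19509)·a + (-0.980785i)·b = 0.1951
new amp(|1⟩) = (-0.980785i)·a + (0.19509)·b = -0.9808i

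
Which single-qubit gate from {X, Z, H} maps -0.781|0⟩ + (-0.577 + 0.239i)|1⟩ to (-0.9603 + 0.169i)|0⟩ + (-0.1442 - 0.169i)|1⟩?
H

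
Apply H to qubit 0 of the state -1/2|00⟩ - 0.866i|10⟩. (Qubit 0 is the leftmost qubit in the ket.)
(-1/√8 - 0.6124i)|00⟩ + (-1/√8 + 0.6124i)|10⟩

H on qubit 0 mixes each pair of kets that differ only in qubit 0: amplitudes (a, b) of (|…0…⟩, |…1…⟩) become ((a + b)/√2, (a − b)/√2). Kets absent from the input have amplitude 0.
(|00⟩, |10⟩): (a, b) = (-1/2, -0.866i) → ((-1/√8 - 0.6124i), (-1/√8 + 0.6124i))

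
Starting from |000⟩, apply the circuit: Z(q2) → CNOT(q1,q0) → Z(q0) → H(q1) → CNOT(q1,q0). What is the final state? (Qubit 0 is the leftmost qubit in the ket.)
1/√2|000⟩ + 1/√2|110⟩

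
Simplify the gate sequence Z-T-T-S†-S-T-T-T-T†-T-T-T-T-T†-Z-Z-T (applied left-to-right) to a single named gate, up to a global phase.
Z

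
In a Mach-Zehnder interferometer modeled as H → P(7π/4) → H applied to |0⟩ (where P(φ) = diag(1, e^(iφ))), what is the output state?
(0.8536 - (1/√8)i)|0⟩ + (0.1464 + (1/√8)i)|1⟩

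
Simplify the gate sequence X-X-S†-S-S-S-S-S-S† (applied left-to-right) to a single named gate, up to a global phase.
S†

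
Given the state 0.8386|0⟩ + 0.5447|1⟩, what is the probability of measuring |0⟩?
0.7032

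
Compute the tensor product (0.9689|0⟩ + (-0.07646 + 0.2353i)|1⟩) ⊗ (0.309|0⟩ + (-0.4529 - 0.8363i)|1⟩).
0.2994|00⟩ + (-0.4388 - 0.8103i)|01⟩ + (-0.02363 + 0.07271i)|10⟩ + (0.2314 - 0.04262i)|11⟩

amp(|b₁b₂…⟩) = product of the factor amplitudes for bits b₁, b₂, …; only kets whose every factor amplitude is nonzero survive.
|00⟩: (0.9689)(0.309) = 0.2994
|01⟩: (0.9689)(-0.4529 - 0.8363i) = (-0.4388 - 0.8103i)
|10⟩: (-0.07646 + 0.2353i)(0.309) = (-0.02363 + 0.07271i)
|11⟩: (-0.07646 + 0.2353i)(-0.4529 - 0.8363i) = (0.2314 - 0.04262i)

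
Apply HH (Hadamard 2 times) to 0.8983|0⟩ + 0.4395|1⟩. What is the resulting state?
0.8983|0⟩ + 0.4395|1⟩

H² = I, so an even number of Hadamards cancels: H^2 = I and the state is unchanged.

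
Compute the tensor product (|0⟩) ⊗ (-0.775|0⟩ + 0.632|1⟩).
-0.775|00⟩ + 0.632|01⟩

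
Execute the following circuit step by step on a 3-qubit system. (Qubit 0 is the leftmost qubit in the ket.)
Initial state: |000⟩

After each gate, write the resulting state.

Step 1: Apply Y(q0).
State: i|100⟩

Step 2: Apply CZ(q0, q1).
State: i|100⟩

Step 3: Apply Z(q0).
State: -i|100⟩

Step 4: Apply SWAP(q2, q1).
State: -i|100⟩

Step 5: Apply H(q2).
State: -(1/√2)i|100⟩ - (1/√2)i|101⟩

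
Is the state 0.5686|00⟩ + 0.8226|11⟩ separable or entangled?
Entangled

Writing the state as a|00⟩ + b|01⟩ + c|10⟩ + d|11⟩, it is a product state iff ad − bc = 0.
Here (a, b, c, d) = (0.5686, 0, 0, 0.8226): ad − bc = (0.5686)(0.8226) − (0)(0) = 0.4677 ≠ 0, so the state is entangled.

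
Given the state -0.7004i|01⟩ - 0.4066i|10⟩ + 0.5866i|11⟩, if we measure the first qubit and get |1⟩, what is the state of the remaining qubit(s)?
-0.5697i|0⟩ + 0.8219i|1⟩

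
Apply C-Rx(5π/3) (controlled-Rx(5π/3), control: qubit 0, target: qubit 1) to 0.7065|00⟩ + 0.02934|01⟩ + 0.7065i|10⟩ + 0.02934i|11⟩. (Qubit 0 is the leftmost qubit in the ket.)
0.7065|00⟩ + 0.02934|01⟩ + (0.01467 - 0.6118i)|10⟩ + (0.3533 - 0.02541i)|11⟩

C-Rx(5π/3) leaves the control-|0⟩ kets |00⟩, |01⟩ unchanged and applies Rx(5π/3) to qubit 1 on the control-|1⟩ pair (|10⟩, |11⟩).
Rx(5π/3) = [[cos(θ/2), −i·sin(θ/2)], [−i·sin(θ/2), cos(θ/2)]]; θ = 5π/3, cos(θ/2) ≈ -0.866025, sin(θ/2) ≈ 0.5.
With a = amp(|10⟩) = 0.7065i and b = amp(|11⟩) = 0.02934i:
new amp(|10⟩) = (-0.866025)·a + (-0.5i)·b = (0.01467 - 0.6118i)
new amp(|11⟩) = (-0.5i)·a + (-0.866025)·b = (0.3533 - 0.02541i)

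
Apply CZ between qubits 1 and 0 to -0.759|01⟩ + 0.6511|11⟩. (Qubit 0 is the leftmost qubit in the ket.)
-0.759|01⟩ - 0.6511|11⟩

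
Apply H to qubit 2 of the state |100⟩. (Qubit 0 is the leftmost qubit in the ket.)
1/√2|100⟩ + 1/√2|101⟩

H on qubit 2 mixes each pair of kets that differ only in qubit 2: amplitudes (a, b) of (|…0…⟩, |…1…⟩) become ((a + b)/√2, (a − b)/√2). Kets absent from the input have amplitude 0.
(|100⟩, |101⟩): (a, b) = (1, 0) → (1/√2, 1/√2)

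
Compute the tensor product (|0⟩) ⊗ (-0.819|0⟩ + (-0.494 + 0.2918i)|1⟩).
-0.819|00⟩ + (-0.494 + 0.2918i)|01⟩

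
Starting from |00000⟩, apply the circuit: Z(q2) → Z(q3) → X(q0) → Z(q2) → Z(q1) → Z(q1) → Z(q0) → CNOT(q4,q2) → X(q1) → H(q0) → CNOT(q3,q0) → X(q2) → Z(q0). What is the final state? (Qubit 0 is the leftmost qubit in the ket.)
-1/√2|01100⟩ - 1/√2|11100⟩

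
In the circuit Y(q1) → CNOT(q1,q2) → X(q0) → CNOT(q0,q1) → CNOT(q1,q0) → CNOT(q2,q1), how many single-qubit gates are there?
2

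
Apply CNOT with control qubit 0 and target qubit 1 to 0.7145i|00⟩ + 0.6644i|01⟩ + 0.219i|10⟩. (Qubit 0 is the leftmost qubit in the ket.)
0.7145i|00⟩ + 0.6644i|01⟩ + 0.219i|11⟩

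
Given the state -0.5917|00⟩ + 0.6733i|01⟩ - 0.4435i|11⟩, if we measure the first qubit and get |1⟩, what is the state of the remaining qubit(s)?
-i|1⟩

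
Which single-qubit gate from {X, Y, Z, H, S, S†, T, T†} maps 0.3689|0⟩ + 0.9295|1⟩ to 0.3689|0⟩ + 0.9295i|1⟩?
S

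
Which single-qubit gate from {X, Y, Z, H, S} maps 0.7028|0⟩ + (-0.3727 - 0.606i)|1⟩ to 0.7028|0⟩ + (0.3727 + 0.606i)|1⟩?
Z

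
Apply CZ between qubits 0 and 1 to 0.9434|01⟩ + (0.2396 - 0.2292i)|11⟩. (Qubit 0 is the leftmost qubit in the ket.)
0.9434|01⟩ + (-0.2396 + 0.2292i)|11⟩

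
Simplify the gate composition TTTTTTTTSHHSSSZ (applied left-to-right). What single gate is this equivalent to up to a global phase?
Z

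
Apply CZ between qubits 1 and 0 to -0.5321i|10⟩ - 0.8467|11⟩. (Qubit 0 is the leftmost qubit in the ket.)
-0.5321i|10⟩ + 0.8467|11⟩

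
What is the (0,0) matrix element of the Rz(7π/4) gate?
(-0.9239 - 0.3827i)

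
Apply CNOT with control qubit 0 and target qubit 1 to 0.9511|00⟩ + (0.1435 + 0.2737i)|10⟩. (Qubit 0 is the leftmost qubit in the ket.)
0.9511|00⟩ + (0.1435 + 0.2737i)|11⟩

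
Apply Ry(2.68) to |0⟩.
0.2288|0⟩ + 0.9735|1⟩

Ry(2.68) = [[cos(θ/2), −sin(θ/2)], [sin(θ/2), cos(θ/2)]]; θ = 2.68, cos(θ/2) ≈ 0.228753, sin(θ/2) ≈ 0.973485.
With a = amp(|0⟩) = 1 and b = amp(|1⟩) = 0:
new amp(|0⟩) = (0.228753)·a + (-0.973485)·b = 0.2288
new amp(|1⟩) = (0.973485)·a + (0.228753)·b = 0.9735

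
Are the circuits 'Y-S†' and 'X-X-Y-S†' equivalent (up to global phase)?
Yes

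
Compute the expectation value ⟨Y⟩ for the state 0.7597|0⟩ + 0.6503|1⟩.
0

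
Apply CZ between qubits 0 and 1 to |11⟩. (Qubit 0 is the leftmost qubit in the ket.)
-|11⟩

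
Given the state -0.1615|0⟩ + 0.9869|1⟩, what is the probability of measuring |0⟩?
0.02608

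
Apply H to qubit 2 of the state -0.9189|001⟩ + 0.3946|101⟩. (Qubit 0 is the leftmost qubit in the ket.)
-0.6498|000⟩ + 0.6498|001⟩ + 0.279|100⟩ - 0.279|101⟩

H on qubit 2 mixes each pair of kets that differ only in qubit 2: amplitudes (a, b) of (|…0…⟩, |…1…⟩) become ((a + b)/√2, (a − b)/√2). Kets absent from the input have amplitude 0.
(|000⟩, |001⟩): (a, b) = (0, -0.9189) → (-0.6498, 0.6498)
(|100⟩, |101⟩): (a, b) = (0, 0.3946) → (0.279, -0.279)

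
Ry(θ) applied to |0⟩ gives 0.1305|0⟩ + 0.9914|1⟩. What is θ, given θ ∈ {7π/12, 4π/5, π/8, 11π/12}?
11π/12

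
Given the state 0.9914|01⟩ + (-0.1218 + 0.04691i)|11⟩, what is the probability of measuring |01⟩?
0.9829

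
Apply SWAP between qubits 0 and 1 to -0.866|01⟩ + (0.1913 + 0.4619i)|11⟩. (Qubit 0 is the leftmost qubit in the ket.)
-0.866|10⟩ + (0.1913 + 0.4619i)|11⟩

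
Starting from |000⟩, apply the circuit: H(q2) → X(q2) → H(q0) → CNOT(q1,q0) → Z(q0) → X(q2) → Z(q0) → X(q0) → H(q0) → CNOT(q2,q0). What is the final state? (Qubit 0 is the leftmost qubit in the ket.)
1/√2|000⟩ + 1/√2|101⟩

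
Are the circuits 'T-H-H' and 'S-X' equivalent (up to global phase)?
No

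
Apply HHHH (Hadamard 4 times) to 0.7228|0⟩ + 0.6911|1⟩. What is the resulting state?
0.7228|0⟩ + 0.6911|1⟩

H² = I, so an even number of Hadamards cancels: H^4 = I and the state is unchanged.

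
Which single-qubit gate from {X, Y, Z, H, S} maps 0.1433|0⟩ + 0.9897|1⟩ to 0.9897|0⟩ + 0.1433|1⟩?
X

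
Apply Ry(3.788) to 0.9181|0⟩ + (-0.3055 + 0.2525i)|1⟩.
(-0.001912 - 0.2394i)|0⟩ + (0.9676 - 0.0802i)|1⟩

Ry(3.788) = [[cos(θ/2), −sin(θ/2)], [sin(θ/2), cos(θ/2)]]; θ = 3.788, cos(θ/2) ≈ -0.317606, sin(θ/2) ≈ 0.948223.
With a = amp(|0⟩) = 0.9181 and b = amp(|1⟩) = (-0.3055 + 0.2525i):
new amp(|0⟩) = (-0.317606)·a + (-0.948223)·b = (-0.001912 - 0.2394i)
new amp(|1⟩) = (0.948223)·a + (-0.317606)·b = (0.9676 - 0.0802i)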